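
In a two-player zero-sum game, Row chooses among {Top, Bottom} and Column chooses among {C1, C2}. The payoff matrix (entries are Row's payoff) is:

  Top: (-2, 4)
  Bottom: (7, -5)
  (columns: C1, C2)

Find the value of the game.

Row minima: Top → -2, Bottom → -5; maximin = -2.
Column maxima: C1 → 7, C2 → 4; minimax = 4.
-2 ≠ 4, so there is no saddle point; optimal play is mixed.
Let Row play Top with probability p. Expected payoff against C1: (-2)p + 7(1−p) = −9p + 7; against C2: 4p + (-5)(1−p) = 9p − 5.
Setting these equal: −9p + 7 = 9p − 5 ⇒ −18p = -12 ⇒ p = 2/3, and the value is (-9)·(2/3) + 7 = 1.
For Column: with q = P(C1), equating Top's and Bottom's payoffs gives −6q + 4 = 12q − 5 ⇒ q = 1/2.

1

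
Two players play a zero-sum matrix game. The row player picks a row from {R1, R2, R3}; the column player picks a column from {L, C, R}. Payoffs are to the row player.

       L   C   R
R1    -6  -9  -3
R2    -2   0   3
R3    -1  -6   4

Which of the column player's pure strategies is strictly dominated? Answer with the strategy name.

R

L holds the row player's payoff strictly below R in every row: -6 < -3, -2 < 3, -1 < 4.
So R is strictly dominated for the column player.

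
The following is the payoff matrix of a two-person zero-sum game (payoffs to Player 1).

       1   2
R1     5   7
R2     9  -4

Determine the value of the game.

83/15

Row minima: R1 → 5, R2 → -4; maximin = 5.
Column maxima: 1 → 9, 2 → 7; minimax = 7.
5 ≠ 7, so there is no saddle point; optimal play is mixed.
Let Player 1 play R1 with probability p. Expected payoff against 1: 5p + 9(1−p) = −4p + 9; against 2: 7p + (-4)(1−p) = 11p − 4.
Setting these equal: −4p + 9 = 11p − 4 ⇒ −15p = -13 ⇒ p = 13/15, and the value is (-4)·(13/15) + 9 = 83/15.
For Player 2: with q = P(1), equating R1's and R2's payoffs gives −2q + 7 = 13q − 4 ⇒ q = 11/15.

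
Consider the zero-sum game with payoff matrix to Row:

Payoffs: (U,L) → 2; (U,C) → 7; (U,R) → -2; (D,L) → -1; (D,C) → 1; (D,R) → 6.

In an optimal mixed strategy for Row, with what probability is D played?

Row minima: U → -2, D → -1; maximin = -1.
Column maxima: L → 2, C → 7, R → 6; minimax = 2.
-1 ≠ 2, so there is no saddle point; optimal play is mixed.
C is strictly dominated by L (it gives Row strictly more in every row), so Column never plays it.
On the remaining 2×2 (U, D vs L, R):
Let Row play U with probability p. Expected payoff against L: 2p + (-1)(1−p) = 3p − 1; against R: (-2)p + 6(1−p) = −8p + 6.
Setting these equal: 3p − 1 = −8p + 6 ⇒ 11p = 7 ⇒ p = 7/11, and the value is (3)·(7/11) − 1 = 10/11.
For Column: with q = P(L), equating U's and D's payoffs gives 4q − 2 = −7q + 6 ⇒ q = 8/11.

4/11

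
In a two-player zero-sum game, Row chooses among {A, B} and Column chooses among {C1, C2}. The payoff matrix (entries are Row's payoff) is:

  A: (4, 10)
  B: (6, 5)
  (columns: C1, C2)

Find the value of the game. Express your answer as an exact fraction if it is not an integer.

40/7

Row minima: A → 4, B → 5; maximin = 5.
Column maxima: C1 → 6, C2 → 10; minimax = 6.
5 ≠ 6, so there is no saddle point; optimal play is mixed.
Let Row play A with probability p. Expected payoff against C1: 4p + 6(1−p) = −2p + 6; against C2: 10p + 5(1−p) = 5p + 5.
Setting these equal: −2p + 6 = 5p + 5 ⇒ −7p = -1 ⇒ p = 1/7, and the value is (-2)·(1/7) + 6 = 40/7.
For Column: with q = P(C1), equating A's and B's payoffs gives −6q + 10 = q + 5 ⇒ q = 5/7.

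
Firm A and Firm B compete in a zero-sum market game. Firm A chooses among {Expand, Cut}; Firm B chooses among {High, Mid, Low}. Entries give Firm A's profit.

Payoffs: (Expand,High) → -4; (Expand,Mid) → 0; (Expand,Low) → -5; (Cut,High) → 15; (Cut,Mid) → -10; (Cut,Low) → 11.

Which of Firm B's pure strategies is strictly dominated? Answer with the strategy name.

High

Low holds Firm A's payoff strictly below High in every row: -5 < -4, 11 < 15.
So High is strictly dominated for Firm B.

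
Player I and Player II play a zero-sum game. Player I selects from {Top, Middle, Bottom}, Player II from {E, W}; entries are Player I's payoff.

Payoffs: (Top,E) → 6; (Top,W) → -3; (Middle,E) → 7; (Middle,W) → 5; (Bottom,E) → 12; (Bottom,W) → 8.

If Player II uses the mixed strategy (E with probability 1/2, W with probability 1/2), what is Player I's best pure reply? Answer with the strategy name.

Bottom

Expected payoff of Top: (1/2)·6 + (1/2)·(-3) = 3/2.
Expected payoff of Middle: (1/2)·7 + (1/2)·5 = 6.
Expected payoff of Bottom: (1/2)·12 + (1/2)·8 = 10.
The largest is 10, so Player I's best response is Bottom.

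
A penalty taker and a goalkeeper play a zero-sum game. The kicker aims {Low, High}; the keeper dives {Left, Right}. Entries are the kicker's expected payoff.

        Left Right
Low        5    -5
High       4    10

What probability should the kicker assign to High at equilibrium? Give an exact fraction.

Row minima: Low → -5, High → 4; maximin = 4.
Column maxima: Left → 5, Right → 10; minimax = 5.
4 ≠ 5, so there is no saddle point; optimal play is mixed.
Let the kicker play Low with probability p. Expected payoff against Left: 5p + 4(1−p) = p + 4; against Right: (-5)p + 10(1−p) = −15p + 10.
Setting these equal: p + 4 = −15p + 10 ⇒ 16p = 6 ⇒ p = 3/8, and the value is (1)·(3/8) + 4 = 35/8.
For the keeper: with q = P(Left), equating Low's and High's payoffs gives 10q − 5 = −6q + 10 ⇒ q = 15/16.

5/8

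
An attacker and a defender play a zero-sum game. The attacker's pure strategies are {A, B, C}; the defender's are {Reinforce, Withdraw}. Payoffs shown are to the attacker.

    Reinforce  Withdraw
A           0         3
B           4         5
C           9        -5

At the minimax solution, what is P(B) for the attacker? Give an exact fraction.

Row minima: A → 0, B → 4, C → -5; maximin = 4.
Column maxima: Reinforce → 9, Withdraw → 5; minimax = 5.
4 ≠ 5, so there is no saddle point; optimal play is mixed.
A is strictly dominated by B, so the attacker never plays it.
On the remaining 2×2 (B, C vs Reinforce, Withdraw):
Let the attacker play B with probability p. Expected payoff against Reinforce: 4p + 9(1−p) = −5p + 9; against Withdraw: 5p + (-5)(1−p) = 10p − 5.
Setting these equal: −5p + 9 = 10p − 5 ⇒ −15p = -14 ⇒ p = 14/15, and the value is (-5)·(14/15) + 9 = 13/3.
For the defender: with q = P(Reinforce), equating B's and C's payoffs gives −q + 5 = 14q − 5 ⇒ q = 2/3.

14/15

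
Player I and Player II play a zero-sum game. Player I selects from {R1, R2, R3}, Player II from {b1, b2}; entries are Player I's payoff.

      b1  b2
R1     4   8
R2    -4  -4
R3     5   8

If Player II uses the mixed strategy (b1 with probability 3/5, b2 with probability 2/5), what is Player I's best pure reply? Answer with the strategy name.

R3

Expected payoff of R1: (3/5)·4 + (2/5)·8 = 28/5.
Expected payoff of R2: (3/5)·(-4) + (2/5)·(-4) = -4.
Expected payoff of R3: (3/5)·5 + (2/5)·8 = 31/5.
The largest is 31/5, so Player I's best response is R3.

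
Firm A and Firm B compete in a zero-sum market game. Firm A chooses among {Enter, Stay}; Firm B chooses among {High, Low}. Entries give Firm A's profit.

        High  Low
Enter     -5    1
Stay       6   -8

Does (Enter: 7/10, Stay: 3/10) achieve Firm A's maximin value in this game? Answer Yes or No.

Yes

Against High this mix gives (7/10)·(-5) + (3/10)·6 = -17/10.
Against Low this mix gives (7/10)·1 + (3/10)·(-8) = -17/10.
All of Firm B's active replies (High, Low) yield -17/10, and no column does worse for Firm A. The mix makes Firm B indifferent and guarantees -17/10, so it is optimal.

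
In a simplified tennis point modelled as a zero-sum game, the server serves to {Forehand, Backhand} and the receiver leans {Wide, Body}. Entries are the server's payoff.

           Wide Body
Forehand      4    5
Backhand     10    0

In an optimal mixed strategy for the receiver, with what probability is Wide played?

5/11

Row minima: Forehand → 4, Backhand → 0; maximin = 4.
Column maxima: Wide → 10, Body → 5; minimax = 5.
4 ≠ 5, so there is no saddle point; optimal play is mixed.
Let the server play Forehand with probability p. Expected payoff against Wide: 4p + 10(1−p) = −6p + 10; against Body: 5p + 0(1−p) = 5p.
Setting these equal: −6p + 10 = 5p ⇒ −11p = -10 ⇒ p = 10/11, and the value is (-6)·(10/11) + 10 = 50/11.
For the receiver: with q = P(Wide), equating Forehand's and Backhand's payoffs gives −q + 5 = 10q ⇒ q = 5/11.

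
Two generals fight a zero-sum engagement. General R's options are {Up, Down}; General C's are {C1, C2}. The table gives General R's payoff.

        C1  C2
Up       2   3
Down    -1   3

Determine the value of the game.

2

Row minima: Up → 2, Down → -1; maximin = 2.
Column maxima: C1 → 2, C2 → 3; minimax = 2.
Since maximin = minimax = 2, there is a saddle point and the value is 2.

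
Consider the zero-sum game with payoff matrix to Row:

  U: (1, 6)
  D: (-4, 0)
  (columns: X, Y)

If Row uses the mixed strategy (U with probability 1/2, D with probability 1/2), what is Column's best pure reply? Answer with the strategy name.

X

If Column plays X, Row's expected payoff is (1/2)·1 + (1/2)·(-4) = -3/2.
If Column plays Y, Row's expected payoff is (1/2)·6 + (1/2)·0 = 3.
Column minimizes Row's payoff; the smallest is -3/2, so the best response is X.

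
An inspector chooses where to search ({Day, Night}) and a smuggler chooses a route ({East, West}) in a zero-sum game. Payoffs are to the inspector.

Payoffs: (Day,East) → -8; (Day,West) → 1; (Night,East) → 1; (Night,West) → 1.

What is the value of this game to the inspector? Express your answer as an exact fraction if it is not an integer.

1

Row minima: Day → -8, Night → 1; maximin = 1.
Column maxima: East → 1, West → 1; minimax = 1.
Since maximin = minimax = 1, there is a saddle point and the value is 1.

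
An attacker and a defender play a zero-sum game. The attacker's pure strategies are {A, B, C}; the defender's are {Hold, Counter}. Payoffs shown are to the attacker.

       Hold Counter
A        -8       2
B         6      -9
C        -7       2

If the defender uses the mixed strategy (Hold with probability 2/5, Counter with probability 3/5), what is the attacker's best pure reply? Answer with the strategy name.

C

Expected payoff of A: (2/5)·(-8) + (3/5)·2 = -2.
Expected payoff of B: (2/5)·6 + (3/5)·(-9) = -3.
Expected payoff of C: (2/5)·(-7) + (3/5)·2 = -8/5.
The largest is -8/5, so the attacker's best response is C.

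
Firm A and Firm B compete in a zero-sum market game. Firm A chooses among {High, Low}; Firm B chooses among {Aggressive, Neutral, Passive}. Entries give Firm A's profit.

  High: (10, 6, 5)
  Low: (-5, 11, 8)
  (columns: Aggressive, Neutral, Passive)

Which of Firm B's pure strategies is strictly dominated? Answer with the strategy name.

Neutral

Passive holds Firm A's payoff strictly below Neutral in every row: 5 < 6, 8 < 11.
So Neutral is strictly dominated for Firm B.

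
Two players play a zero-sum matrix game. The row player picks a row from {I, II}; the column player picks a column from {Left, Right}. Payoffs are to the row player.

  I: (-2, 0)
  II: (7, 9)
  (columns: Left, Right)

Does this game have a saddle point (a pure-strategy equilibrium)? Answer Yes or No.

Row minima: I → -2, II → 7; maximin = 7.
Column maxima: Left → 7, Right → 9; minimax = 7.
maximin = minimax = 7, so a saddle point exists.

Yes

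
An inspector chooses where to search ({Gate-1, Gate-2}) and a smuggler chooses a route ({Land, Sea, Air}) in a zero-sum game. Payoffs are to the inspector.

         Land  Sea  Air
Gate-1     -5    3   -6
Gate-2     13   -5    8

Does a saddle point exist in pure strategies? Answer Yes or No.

Row minima: Gate-1 → -6, Gate-2 → -5; maximin = -5.
Column maxima: Land → 13, Sea → 3, Air → 8; minimax = 3.
-5 ≠ 3, so no pure-strategy equilibrium exists.

No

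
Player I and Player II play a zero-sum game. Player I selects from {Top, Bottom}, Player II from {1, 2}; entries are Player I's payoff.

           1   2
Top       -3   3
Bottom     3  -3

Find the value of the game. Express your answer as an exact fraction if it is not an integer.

0

Row minima: Top → -3, Bottom → -3; maximin = -3.
Column maxima: 1 → 3, 2 → 3; minimax = 3.
-3 ≠ 3, so there is no saddle point; optimal play is mixed.
Let Player I play Top with probability p. Expected payoff against 1: (-3)p + 3(1−p) = −6p + 3; against 2: 3p + (-3)(1−p) = 6p − 3.
Setting these equal: −6p + 3 = 6p − 3 ⇒ −12p = -6 ⇒ p = 1/2, and the value is (-6)·(1/2) + 3 = 0.
For Player II: with q = P(1), equating Top's and Bottom's payoffs gives −6q + 3 = 6q − 3 ⇒ q = 1/2.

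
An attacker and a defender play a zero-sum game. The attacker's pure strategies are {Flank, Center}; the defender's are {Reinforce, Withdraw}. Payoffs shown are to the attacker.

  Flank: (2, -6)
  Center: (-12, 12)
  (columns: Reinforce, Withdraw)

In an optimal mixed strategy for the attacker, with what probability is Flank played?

3/4

Row minima: Flank → -6, Center → -12; maximin = -6.
Column maxima: Reinforce → 2, Withdraw → 12; minimax = 2.
-6 ≠ 2, so there is no saddle point; optimal play is mixed.
Let the attacker play Flank with probability p. Expected payoff against Reinforce: 2p + (-12)(1−p) = 14p − 12; against Withdraw: (-6)p + 12(1−p) = −18p + 12.
Setting these equal: 14p − 12 = −18p + 12 ⇒ 32p = 24 ⇒ p = 3/4, and the value is (14)·(3/4) − 12 = -3/2.
For the defender: with q = P(Reinforce), equating Flank's and Center's payoffs gives 8q − 6 = −24q + 12 ⇒ q = 9/16.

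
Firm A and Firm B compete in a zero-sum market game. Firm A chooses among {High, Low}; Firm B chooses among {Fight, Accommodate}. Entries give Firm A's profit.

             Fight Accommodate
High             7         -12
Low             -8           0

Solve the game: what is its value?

-32/9

Row minima: High → -12, Low → -8; maximin = -8.
Column maxima: Fight → 7, Accommodate → 0; minimax = 0.
-8 ≠ 0, so there is no saddle point; optimal play is mixed.
Let Firm A play High with probability p. Expected payoff against Fight: 7p + (-8)(1−p) = 15p − 8; against Accommodate: (-12)p + 0(1−p) = −12p.
Setting these equal: 15p − 8 = −12p ⇒ 27p = 8 ⇒ p = 8/27, and the value is (15)·(8/27) − 8 = -32/9.
For Firm B: with q = P(Fight), equating High's and Low's payoffs gives 19q − 12 = −8q ⇒ q = 4/9.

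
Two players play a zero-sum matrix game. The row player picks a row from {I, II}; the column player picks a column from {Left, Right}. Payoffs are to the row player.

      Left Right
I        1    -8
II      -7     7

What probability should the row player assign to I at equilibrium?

Row minima: I → -8, II → -7; maximin = -7.
Column maxima: Left → 1, Right → 7; minimax = 1.
-7 ≠ 1, so there is no saddle point; optimal play is mixed.
Let the row player play I with probability p. Expected payoff against Left: 1p + (-7)(1−p) = 8p − 7; against Right: (-8)p + 7(1−p) = −15p + 7.
Setting these equal: 8p − 7 = −15p + 7 ⇒ 23p = 14 ⇒ p = 14/23, and the value is (8)·(14/23) − 7 = -49/23.
For the column player: with q = P(Left), equating I's and II's payoffs gives 9q − 8 = −14q + 7 ⇒ q = 15/23.

14/23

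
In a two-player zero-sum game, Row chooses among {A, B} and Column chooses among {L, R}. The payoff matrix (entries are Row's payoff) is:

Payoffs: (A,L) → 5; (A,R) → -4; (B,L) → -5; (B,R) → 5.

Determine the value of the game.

Row minima: A → -4, B → -5; maximin = -4.
Column maxima: L → 5, R → 5; minimax = 5.
-4 ≠ 5, so there is no saddle point; optimal play is mixed.
Let Row play A with probability p. Expected payoff against L: 5p + (-5)(1−p) = 10p − 5; against R: (-4)p + 5(1−p) = −9p + 5.
Setting these equal: 10p − 5 = −9p + 5 ⇒ 19p = 10 ⇒ p = 10/19, and the value is (10)·(10/19) − 5 = 5/19.
For Column: with q = P(L), equating A's and B's payoffs gives 9q − 4 = −10q + 5 ⇒ q = 9/19.

5/19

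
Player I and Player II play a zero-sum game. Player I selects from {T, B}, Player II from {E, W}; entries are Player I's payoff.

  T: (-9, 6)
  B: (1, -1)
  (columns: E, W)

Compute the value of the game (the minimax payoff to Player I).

-3/17

Row minima: T → -9, B → -1; maximin = -1.
Column maxima: E → 1, W → 6; minimax = 1.
-1 ≠ 1, so there is no saddle point; optimal play is mixed.
Let Player I play T with probability p. Expected payoff against E: (-9)p + 1(1−p) = −10p + 1; against W: 6p + (-1)(1−p) = 7p − 1.
Setting these equal: −10p + 1 = 7p − 1 ⇒ −17p = -2 ⇒ p = 2/17, and the value is (-10)·(2/17) + 1 = -3/17.
For Player II: with q = P(E), equating T's and B's payoffs gives −15q + 6 = 2q − 1 ⇒ q = 7/17.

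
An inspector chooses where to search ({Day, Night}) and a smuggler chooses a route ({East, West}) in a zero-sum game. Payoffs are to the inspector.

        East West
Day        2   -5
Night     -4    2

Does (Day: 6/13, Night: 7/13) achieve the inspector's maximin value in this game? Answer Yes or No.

Against East this mix gives (6/13)·2 + (7/13)·(-4) = -16/13.
Against West this mix gives (6/13)·(-5) + (7/13)·2 = -16/13.
All of the smuggler's active replies (East, West) yield -16/13, and no column does worse for the inspector. The mix makes the smuggler indifferent and guarantees -16/13, so it is optimal.

Yes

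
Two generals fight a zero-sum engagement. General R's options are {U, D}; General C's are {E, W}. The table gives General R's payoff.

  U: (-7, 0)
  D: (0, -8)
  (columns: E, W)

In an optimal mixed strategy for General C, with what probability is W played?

Row minima: U → -7, D → -8; maximin = -7.
Column maxima: E → 0, W → 0; minimax = 0.
-7 ≠ 0, so there is no saddle point; optimal play is mixed.
Let General R play U with probability p. Expected payoff against E: (-7)p + 0(1−p) = −7p; against W: 0p + (-8)(1−p) = 8p − 8.
Setting these equal: −7p = 8p − 8 ⇒ −15p = -8 ⇒ p = 8/15, and the value is (-7)·(8/15) = -56/15.
For General C: with q = P(E), equating U's and D's payoffs gives −7q = 8q − 8 ⇒ q = 8/15.

7/15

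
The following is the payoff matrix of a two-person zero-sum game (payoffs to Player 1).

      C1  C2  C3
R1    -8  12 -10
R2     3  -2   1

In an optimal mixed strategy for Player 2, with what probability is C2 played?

11/25

Row minima: R1 → -10, R2 → -2; maximin = -2.
Column maxima: C1 → 3, C2 → 12, C3 → 1; minimax = 1.
-2 ≠ 1, so there is no saddle point; optimal play is mixed.
C1 is strictly dominated by C3 (it gives Player 1 strictly more in every row), so Player 2 never plays it.
On the remaining 2×2 (R1, R2 vs C2, C3):
Let Player 1 play R1 with probability p. Expected payoff against C2: 12p + (-2)(1−p) = 14p − 2; against C3: (-10)p + 1(1−p) = −11p + 1.
Setting these equal: 14p − 2 = −11p + 1 ⇒ 25p = 3 ⇒ p = 3/25, and the value is (14)·(3/25) − 2 = -8/25.
For Player 2: with q = P(C2), equating R1's and R2's payoffs gives 22q − 10 = −3q + 1 ⇒ q = 11/25.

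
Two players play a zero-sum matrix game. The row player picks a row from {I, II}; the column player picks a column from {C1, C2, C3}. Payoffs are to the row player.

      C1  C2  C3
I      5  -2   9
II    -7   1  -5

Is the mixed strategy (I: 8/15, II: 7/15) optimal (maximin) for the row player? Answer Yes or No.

Yes

Against C1 this mix gives (8/15)·5 + (7/15)·(-7) = -3/5.
Against C2 this mix gives (8/15)·(-2) + (7/15)·1 = -3/5.
Against C3 this mix gives (8/15)·9 + (7/15)·(-5) = 37/15.
All of the column player's active replies (C1, C2) yield -3/5, and no column does worse for the row player. The mix makes the column player indifferent and guarantees -3/5, so it is optimal.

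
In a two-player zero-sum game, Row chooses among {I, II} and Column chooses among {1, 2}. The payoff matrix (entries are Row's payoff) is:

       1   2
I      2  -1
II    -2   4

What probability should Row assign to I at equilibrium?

2/3

Row minima: I → -1, II → -2; maximin = -1.
Column maxima: 1 → 2, 2 → 4; minimax = 2.
-1 ≠ 2, so there is no saddle point; optimal play is mixed.
Let Row play I with probability p. Expected payoff against 1: 2p + (-2)(1−p) = 4p − 2; against 2: (-1)p + 4(1−p) = −5p + 4.
Setting these equal: 4p − 2 = −5p + 4 ⇒ 9p = 6 ⇒ p = 2/3, and the value is (4)·(2/3) − 2 = 2/3.
For Column: with q = P(1), equating I's and II's payoffs gives 3q − 1 = −6q + 4 ⇒ q = 5/9.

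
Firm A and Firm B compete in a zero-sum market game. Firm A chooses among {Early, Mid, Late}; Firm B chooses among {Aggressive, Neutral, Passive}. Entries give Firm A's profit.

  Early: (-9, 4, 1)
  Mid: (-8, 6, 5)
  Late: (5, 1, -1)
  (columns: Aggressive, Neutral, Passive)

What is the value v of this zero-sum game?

17/19

Row minima: Early → -9, Mid → -8, Late → -1; maximin = -1.
Column maxima: Aggressive → 5, Neutral → 6, Passive → 5; minimax = 5.
-1 ≠ 5, so there is no saddle point; optimal play is mixed.
Early is strictly dominated by Mid, so Firm A never plays it.
Neutral is strictly dominated by Passive (it gives Firm A strictly more in every row), so Firm B never plays it.
On the remaining 2×2 (Mid, Late vs Aggressive, Passive):
Let Firm A play Mid with probability p. Expected payoff against Aggressive: (-8)p + 5(1−p) = −13p + 5; against Passive: 5p + (-1)(1−p) = 6p − 1.
Setting these equal: −13p + 5 = 6p − 1 ⇒ −19p = -6 ⇒ p = 6/19, and the value is (-13)·(6/19) + 5 = 17/19.
For Firm B: with q = P(Aggressive), equating Mid's and Late's payoffs gives −13q + 5 = 6q − 1 ⇒ q = 6/19.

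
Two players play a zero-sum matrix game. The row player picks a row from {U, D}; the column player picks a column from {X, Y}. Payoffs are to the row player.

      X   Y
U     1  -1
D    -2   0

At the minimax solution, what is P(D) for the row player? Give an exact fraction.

1/2

Row minima: U → -1, D → -2; maximin = -1.
Column maxima: X → 1, Y → 0; minimax = 0.
-1 ≠ 0, so there is no saddle point; optimal play is mixed.
Let the row player play U with probability p. Expected payoff against X: 1p + (-2)(1−p) = 3p − 2; against Y: (-1)p + 0(1−p) = −p.
Setting these equal: 3p − 2 = −p ⇒ 4p = 2 ⇒ p = 1/2, and the value is (3)·(1/2) − 2 = -1/2.
For the column player: with q = P(X), equating U's and D's payoffs gives 2q − 1 = −2q ⇒ q = 1/4.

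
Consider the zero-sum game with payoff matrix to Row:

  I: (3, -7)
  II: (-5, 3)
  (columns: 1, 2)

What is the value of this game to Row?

-13/9

Row minima: I → -7, II → -5; maximin = -5.
Column maxima: 1 → 3, 2 → 3; minimax = 3.
-5 ≠ 3, so there is no saddle point; optimal play is mixed.
Let Row play I with probability p. Expected payoff against 1: 3p + (-5)(1−p) = 8p − 5; against 2: (-7)p + 3(1−p) = −10p + 3.
Setting these equal: 8p − 5 = −10p + 3 ⇒ 18p = 8 ⇒ p = 4/9, and the value is (8)·(4/9) − 5 = -13/9.
For Column: with q = P(1), equating I's and II's payoffs gives 10q − 7 = −8q + 3 ⇒ q = 5/9.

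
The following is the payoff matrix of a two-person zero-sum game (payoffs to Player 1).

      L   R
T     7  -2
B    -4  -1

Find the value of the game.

Row minima: T → -2, B → -4; maximin = -2.
Column maxima: L → 7, R → -1; minimax = -1.
-2 ≠ -1, so there is no saddle point; optimal play is mixed.
Let Player 1 play T with probability p. Expected payoff against L: 7p + (-4)(1−p) = 11p − 4; against R: (-2)p + (-1)(1−p) = −p − 1.
Setting these equal: 11p − 4 = −p − 1 ⇒ 12p = 3 ⇒ p = 1/4, and the value is (11)·(1/4) − 4 = -5/4.
For Player 2: with q = P(L), equating T's and B's payoffs gives 9q − 2 = −3q − 1 ⇒ q = 1/12.

-5/4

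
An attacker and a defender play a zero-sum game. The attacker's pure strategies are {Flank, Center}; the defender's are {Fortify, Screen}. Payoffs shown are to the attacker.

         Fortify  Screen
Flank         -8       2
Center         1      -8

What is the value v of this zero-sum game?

-62/19

Row minima: Flank → -8, Center → -8; maximin = -8.
Column maxima: Fortify → 1, Screen → 2; minimax = 1.
-8 ≠ 1, so there is no saddle point; optimal play is mixed.
Let the attacker play Flank with probability p. Expected payoff against Fortify: (-8)p + 1(1−p) = −9p + 1; against Screen: 2p + (-8)(1−p) = 10p − 8.
Setting these equal: −9p + 1 = 10p − 8 ⇒ −19p = -9 ⇒ p = 9/19, and the value is (-9)·(9/19) + 1 = -62/19.
For the defender: with q = P(Fortify), equating Flank's and Center's payoffs gives −10q + 2 = 9q − 8 ⇒ q = 10/19.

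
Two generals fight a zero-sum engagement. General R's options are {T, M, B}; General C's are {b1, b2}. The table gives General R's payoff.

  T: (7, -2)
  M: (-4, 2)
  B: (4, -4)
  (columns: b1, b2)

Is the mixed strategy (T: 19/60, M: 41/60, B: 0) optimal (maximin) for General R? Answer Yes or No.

No

Against b1 this mix gives (19/60)·7 + (41/60)·(-4) = -31/60.
Against b2 this mix gives (19/60)·(-2) + (41/60)·2 = 11/15.
General C will play b1, holding General R to -31/60. Shifting weight toward the row that does better against b1 would raise this floor (the equalizing mix achieves 2/5 against both b1 and b2), so the proposed strategy is not optimal.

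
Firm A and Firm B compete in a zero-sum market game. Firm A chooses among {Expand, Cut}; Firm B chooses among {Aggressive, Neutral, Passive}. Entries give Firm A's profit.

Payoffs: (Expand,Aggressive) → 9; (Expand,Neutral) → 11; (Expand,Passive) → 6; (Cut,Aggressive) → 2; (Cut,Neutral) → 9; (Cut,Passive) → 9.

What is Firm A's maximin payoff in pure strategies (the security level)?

6

Row minima: Expand → 6, Cut → 2.
The best of these is 6.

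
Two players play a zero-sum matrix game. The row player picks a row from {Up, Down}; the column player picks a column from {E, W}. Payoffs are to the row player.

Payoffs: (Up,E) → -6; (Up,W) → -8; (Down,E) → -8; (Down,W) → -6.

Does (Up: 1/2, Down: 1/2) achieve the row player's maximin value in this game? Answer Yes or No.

Against E this mix gives (1/2)·(-6) + (1/2)·(-8) = -7.
Against W this mix gives (1/2)·(-8) + (1/2)·(-6) = -7.
All of the column player's active replies (E, W) yield -7, and no column does worse for the row player. The mix makes the column player indifferent and guarantees -7, so it is optimal.

Yes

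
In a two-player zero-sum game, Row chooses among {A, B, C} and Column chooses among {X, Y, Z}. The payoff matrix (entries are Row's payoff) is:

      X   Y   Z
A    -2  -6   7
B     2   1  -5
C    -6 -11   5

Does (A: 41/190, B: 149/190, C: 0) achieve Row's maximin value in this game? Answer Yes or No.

No

Against X this mix gives (41/190)·(-2) + (149/190)·2 = 108/95.
Against Y this mix gives (41/190)·(-6) + (149/190)·1 = -97/190.
Against Z this mix gives (41/190)·7 + (149/190)·(-5) = -229/95.
Column will play Z, holding Row to -229/95. Shifting weight toward the row that does better against Z would raise this floor (the equalizing mix achieves -23/19 against both Z and Y), so the proposed strategy is not optimal.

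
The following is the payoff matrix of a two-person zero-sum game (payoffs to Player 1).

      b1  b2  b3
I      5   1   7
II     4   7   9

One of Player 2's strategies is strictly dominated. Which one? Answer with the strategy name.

b1 holds Player 1's payoff strictly below b3 in every row: 5 < 7, 4 < 9.
So b3 is strictly dominated for Player 2.

b3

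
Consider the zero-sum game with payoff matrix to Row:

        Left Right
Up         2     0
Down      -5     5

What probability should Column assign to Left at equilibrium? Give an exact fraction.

Row minima: Up → 0, Down → -5; maximin = 0.
Column maxima: Left → 2, Right → 5; minimax = 2.
0 ≠ 2, so there is no saddle point; optimal play is mixed.
Let Row play Up with probability p. Expected payoff against Left: 2p + (-5)(1−p) = 7p − 5; against Right: 0p + 5(1−p) = −5p + 5.
Setting these equal: 7p − 5 = −5p + 5 ⇒ 12p = 10 ⇒ p = 5/6, and the value is (7)·(5/6) − 5 = 5/6.
For Column: with q = P(Left), equating Up's and Down's payoffs gives 2q = −10q + 5 ⇒ q = 5/12.

5/12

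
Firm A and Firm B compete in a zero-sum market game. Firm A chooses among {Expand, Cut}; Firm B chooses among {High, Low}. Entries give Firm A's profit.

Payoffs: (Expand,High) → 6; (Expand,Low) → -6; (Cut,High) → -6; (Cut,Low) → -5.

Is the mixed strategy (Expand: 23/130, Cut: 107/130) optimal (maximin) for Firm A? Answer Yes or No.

No

Against High this mix gives (23/130)·6 + (107/130)·(-6) = -252/65.
Against Low this mix gives (23/130)·(-6) + (107/130)·(-5) = -673/130.
Firm B will play Low, holding Firm A to -673/130. Shifting weight toward the row that does better against Low would raise this floor (the equalizing mix achieves -66/13 against both Low and High), so the proposed strategy is not optimal.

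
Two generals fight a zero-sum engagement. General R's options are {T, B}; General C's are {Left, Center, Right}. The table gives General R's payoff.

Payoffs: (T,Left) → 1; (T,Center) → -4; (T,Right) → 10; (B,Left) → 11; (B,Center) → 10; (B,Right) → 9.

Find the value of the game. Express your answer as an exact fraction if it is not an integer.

Row minima: T → -4, B → 9; maximin = 9.
Column maxima: Left → 11, Center → 10, Right → 10; minimax = 10.
9 ≠ 10, so there is no saddle point; optimal play is mixed.
Left is strictly dominated by Center (it gives General R strictly more in every row), so General C never plays it.
On the remaining 2×2 (T, B vs Center, Right):
Let General R play T with probability p. Expected payoff against Center: (-4)p + 10(1−p) = −14p + 10; against Right: 10p + 9(1−p) = p + 9.
Setting these equal: −14p + 10 = p + 9 ⇒ −15p = -1 ⇒ p = 1/15, and the value is (-14)·(1/15) + 10 = 136/15.
For General C: with q = P(Center), equating T's and B's payoffs gives −14q + 10 = q + 9 ⇒ q = 1/15.

136/15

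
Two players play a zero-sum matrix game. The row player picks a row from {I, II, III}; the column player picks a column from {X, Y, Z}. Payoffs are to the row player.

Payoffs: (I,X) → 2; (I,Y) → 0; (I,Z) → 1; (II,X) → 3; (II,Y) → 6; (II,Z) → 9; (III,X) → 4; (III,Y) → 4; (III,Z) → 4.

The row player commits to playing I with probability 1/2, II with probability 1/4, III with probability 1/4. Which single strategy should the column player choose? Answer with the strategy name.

If the column player plays X, the row player's expected payoff is (1/2)·2 + (1/4)·3 + (1/4)·4 = 11/4.
If the column player plays Y, the row player's expected payoff is (1/2)·0 + (1/4)·6 + (1/4)·4 = 5/2.
If the column player plays Z, the row player's expected payoff is (1/2)·1 + (1/4)·9 + (1/4)·4 = 15/4.
The column player minimizes the row player's payoff; the smallest is 5/2, so the best response is Y.

Y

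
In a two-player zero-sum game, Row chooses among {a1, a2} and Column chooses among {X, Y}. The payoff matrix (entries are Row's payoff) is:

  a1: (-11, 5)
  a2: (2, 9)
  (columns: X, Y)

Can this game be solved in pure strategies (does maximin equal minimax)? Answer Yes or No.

Yes

Row minima: a1 → -11, a2 → 2; maximin = 2.
Column maxima: X → 2, Y → 9; minimax = 2.
maximin = minimax = 2, so a saddle point exists.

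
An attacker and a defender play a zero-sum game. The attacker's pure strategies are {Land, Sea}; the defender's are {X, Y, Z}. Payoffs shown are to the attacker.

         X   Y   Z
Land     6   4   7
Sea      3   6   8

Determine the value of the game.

24/5

Row minima: Land → 4, Sea → 3; maximin = 4.
Column maxima: X → 6, Y → 6, Z → 8; minimax = 6.
4 ≠ 6, so there is no saddle point; optimal play is mixed.
Z is strictly dominated by X (it gives the attacker strictly more in every row), so the defender never plays it.
On the remaining 2×2 (Land, Sea vs X, Y):
Let the attacker play Land with probability p. Expected payoff against X: 6p + 3(1−p) = 3p + 3; against Y: 4p + 6(1−p) = −2p + 6.
Setting these equal: 3p + 3 = −2p + 6 ⇒ 5p = 3 ⇒ p = 3/5, and the value is (3)·(3/5) + 3 = 24/5.
For the defender: with q = P(X), equating Land's and Sea's payoffs gives 2q + 4 = −3q + 6 ⇒ q = 2/5.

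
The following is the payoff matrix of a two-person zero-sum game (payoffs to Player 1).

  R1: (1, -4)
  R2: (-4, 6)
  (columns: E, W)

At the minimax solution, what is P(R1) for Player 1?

Row minima: R1 → -4, R2 → -4; maximin = -4.
Column maxima: E → 1, W → 6; minimax = 1.
-4 ≠ 1, so there is no saddle point; optimal play is mixed.
Let Player 1 play R1 with probability p. Expected payoff against E: 1p + (-4)(1−p) = 5p − 4; against W: (-4)p + 6(1−p) = −10p + 6.
Setting these equal: 5p − 4 = −10p + 6 ⇒ 15p = 10 ⇒ p = 2/3, and the value is (5)·(2/3) − 4 = -2/3.
For Player 2: with q = P(E), equating R1's and R2's payoffs gives 5q − 4 = −10q + 6 ⇒ q = 2/3.

2/3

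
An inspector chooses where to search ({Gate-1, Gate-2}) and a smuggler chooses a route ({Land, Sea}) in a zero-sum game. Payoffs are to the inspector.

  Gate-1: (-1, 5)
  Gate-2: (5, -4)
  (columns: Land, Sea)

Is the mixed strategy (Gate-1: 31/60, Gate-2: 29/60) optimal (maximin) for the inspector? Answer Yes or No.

Against Land this mix gives (31/60)·(-1) + (29/60)·5 = 19/10.
Against Sea this mix gives (31/60)·5 + (29/60)·(-4) = 13/20.
The smuggler will play Sea, holding the inspector to 13/20. Shifting weight toward the row that does better against Sea would raise this floor (the equalizing mix achieves 7/5 against both Sea and Land), so the proposed strategy is not optimal.

No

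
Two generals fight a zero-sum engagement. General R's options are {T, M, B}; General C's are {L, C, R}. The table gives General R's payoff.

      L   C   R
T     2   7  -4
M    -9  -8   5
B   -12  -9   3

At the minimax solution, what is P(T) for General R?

Row minima: T → -4, M → -9, B → -12; maximin = -4.
Column maxima: L → 2, C → 7, R → 5; minimax = 2.
-4 ≠ 2, so there is no saddle point; optimal play is mixed.
B is strictly dominated by M, so General R never plays it.
C is strictly dominated by L (it gives General R strictly more in every row), so General C never plays it.
On the remaining 2×2 (T, M vs L, R):
Let General R play T with probability p. Expected payoff against L: 2p + (-9)(1−p) = 11p − 9; against R: (-4)p + 5(1−p) = −9p + 5.
Setting these equal: 11p − 9 = −9p + 5 ⇒ 20p = 14 ⇒ p = 7/10, and the value is (11)·(7/10) − 9 = -13/10.
For General C: with q = P(L), equating T's and M's payoffs gives 6q − 4 = −14q + 5 ⇒ q = 9/20.

7/10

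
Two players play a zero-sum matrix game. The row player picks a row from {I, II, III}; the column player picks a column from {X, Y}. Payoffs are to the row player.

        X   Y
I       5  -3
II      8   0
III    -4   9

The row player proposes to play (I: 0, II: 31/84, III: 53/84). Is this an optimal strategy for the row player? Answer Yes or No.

Against X this mix gives (31/84)·8 + (53/84)·(-4) = 3/7.
Against Y this mix gives (31/84)·0 + (53/84)·9 = 159/28.
The column player will play X, holding the row player to 3/7. Shifting weight toward the row that does better against X would raise this floor (the equalizing mix achieves 24/7 against both X and Y), so the proposed strategy is not optimal.

No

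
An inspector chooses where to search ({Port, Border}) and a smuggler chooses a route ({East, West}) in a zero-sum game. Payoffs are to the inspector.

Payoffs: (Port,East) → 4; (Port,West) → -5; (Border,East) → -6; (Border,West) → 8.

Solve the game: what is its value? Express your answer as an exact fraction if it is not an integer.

Row minima: Port → -5, Border → -6; maximin = -5.
Column maxima: East → 4, West → 8; minimax = 4.
-5 ≠ 4, so there is no saddle point; optimal play is mixed.
Let the inspector play Port with probability p. Expected payoff against East: 4p + (-6)(1−p) = 10p − 6; against West: (-5)p + 8(1−p) = −13p + 8.
Setting these equal: 10p − 6 = −13p + 8 ⇒ 23p = 14 ⇒ p = 14/23, and the value is (10)·(14/23) − 6 = 2/23.
For the smuggler: with q = P(East), equating Port's and Border's payoffs gives 9q − 5 = −14q + 8 ⇒ q = 13/23.

2/23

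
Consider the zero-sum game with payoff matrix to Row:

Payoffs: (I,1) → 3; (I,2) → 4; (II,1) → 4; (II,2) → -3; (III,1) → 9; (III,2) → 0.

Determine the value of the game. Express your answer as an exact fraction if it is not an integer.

Row minima: I → 3, II → -3, III → 0; maximin = 3.
Column maxima: 1 → 9, 2 → 4; minimax = 4.
3 ≠ 4, so there is no saddle point; optimal play is mixed.
II is strictly dominated by III, so Row never plays it.
On the remaining 2×2 (I, III vs 1, 2):
Let Row play I with probability p. Expected payoff against 1: 3p + 9(1−p) = −6p + 9; against 2: 4p + 0(1−p) = 4p.
Setting these equal: −6p + 9 = 4p ⇒ −10p = -9 ⇒ p = 9/10, and the value is (-6)·(9/10) + 9 = 18/5.
For Column: with q = P(1), equating I's and III's payoffs gives −q + 4 = 9q ⇒ q = 2/5.

18/5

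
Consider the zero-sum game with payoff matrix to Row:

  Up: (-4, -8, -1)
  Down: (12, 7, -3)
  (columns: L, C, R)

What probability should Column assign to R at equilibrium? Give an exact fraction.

Row minima: Up → -8, Down → -3; maximin = -3.
Column maxima: L → 12, C → 7, R → -1; minimax = -1.
-3 ≠ -1, so there is no saddle point; optimal play is mixed.
L is strictly dominated by C (it gives Row strictly more in every row), so Column never plays it.
On the remaining 2×2 (Up, Down vs C, R):
Let Row play Up with probability p. Expected payoff against C: (-8)p + 7(1−p) = −15p + 7; against R: (-1)p + (-3)(1−p) = 2p − 3.
Setting these equal: −15p + 7 = 2p − 3 ⇒ −17p = -10 ⇒ p = 10/17, and the value is (-15)·(10/17) + 7 = -31/17.
For Column: with q = P(C), equating Up's and Down's payoffs gives −7q − 1 = 10q − 3 ⇒ q = 2/17.

15/17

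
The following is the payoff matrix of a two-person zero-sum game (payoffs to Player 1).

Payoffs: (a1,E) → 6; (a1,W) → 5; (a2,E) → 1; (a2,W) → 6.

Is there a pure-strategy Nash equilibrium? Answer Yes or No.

No

Row minima: a1 → 5, a2 → 1; maximin = 5.
Column maxima: E → 6, W → 6; minimax = 6.
5 ≠ 6, so no pure-strategy equilibrium exists.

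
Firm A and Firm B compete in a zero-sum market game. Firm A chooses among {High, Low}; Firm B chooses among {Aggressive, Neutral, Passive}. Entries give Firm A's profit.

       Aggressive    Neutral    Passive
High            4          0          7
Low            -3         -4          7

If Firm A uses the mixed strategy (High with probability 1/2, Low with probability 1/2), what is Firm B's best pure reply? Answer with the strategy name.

If Firm B plays Aggressive, Firm A's expected payoff is (1/2)·4 + (1/2)·(-3) = 1/2.
If Firm B plays Neutral, Firm A's expected payoff is (1/2)·0 + (1/2)·(-4) = -2.
If Firm B plays Passive, Firm A's expected payoff is (1/2)·7 + (1/2)·7 = 7.
Firm B minimizes Firm A's payoff; the smallest is -2, so the best response is Neutral.

Neutral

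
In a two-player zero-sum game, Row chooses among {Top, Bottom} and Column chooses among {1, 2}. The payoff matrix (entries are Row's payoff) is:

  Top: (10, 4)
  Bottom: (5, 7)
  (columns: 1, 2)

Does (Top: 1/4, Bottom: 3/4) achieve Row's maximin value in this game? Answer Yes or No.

Against 1 this mix gives (1/4)·10 + (3/4)·5 = 25/4.
Against 2 this mix gives (1/4)·4 + (3/4)·7 = 25/4.
All of Column's active replies (1, 2) yield 25/4, and no column does worse for Row. The mix makes Column indifferent and guarantees 25/4, so it is optimal.

Yes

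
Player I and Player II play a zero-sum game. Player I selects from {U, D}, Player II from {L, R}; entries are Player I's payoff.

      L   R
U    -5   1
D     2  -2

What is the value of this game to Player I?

-4/5

Row minima: U → -5, D → -2; maximin = -2.
Column maxima: L → 2, R → 1; minimax = 1.
-2 ≠ 1, so there is no saddle point; optimal play is mixed.
Let Player I play U with probability p. Expected payoff against L: (-5)p + 2(1−p) = −7p + 2; against R: 1p + (-2)(1−p) = 3p − 2.
Setting these equal: −7p + 2 = 3p − 2 ⇒ −10p = -4 ⇒ p = 2/5, and the value is (-7)·(2/5) + 2 = -4/5.
For Player II: with q = P(L), equating U's and D's payoffs gives −6q + 1 = 4q − 2 ⇒ q = 3/10.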